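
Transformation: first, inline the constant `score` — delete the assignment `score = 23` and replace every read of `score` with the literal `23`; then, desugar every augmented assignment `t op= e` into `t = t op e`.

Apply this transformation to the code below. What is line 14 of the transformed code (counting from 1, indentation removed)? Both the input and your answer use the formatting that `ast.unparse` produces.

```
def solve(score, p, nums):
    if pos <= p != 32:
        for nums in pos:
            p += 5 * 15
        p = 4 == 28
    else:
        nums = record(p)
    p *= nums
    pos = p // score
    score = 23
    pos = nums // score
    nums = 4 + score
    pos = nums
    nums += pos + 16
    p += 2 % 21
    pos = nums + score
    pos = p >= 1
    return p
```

Transformed code:
def solve(score, p, nums):
    if pos <= p != 32:
        for nums in pos:
            p = p + 5 * 15
        p = 4 == 28
    else:
        nums = record(p)
    p = p * nums
    pos = p // 23
    pos = nums // 23
    nums = 4 + 23
    pos = nums
    nums = nums + (pos + 16)
    p = p + 2 % 21
    pos = nums + 23
    pos = p >= 1
    return p

p = p + 2 % 21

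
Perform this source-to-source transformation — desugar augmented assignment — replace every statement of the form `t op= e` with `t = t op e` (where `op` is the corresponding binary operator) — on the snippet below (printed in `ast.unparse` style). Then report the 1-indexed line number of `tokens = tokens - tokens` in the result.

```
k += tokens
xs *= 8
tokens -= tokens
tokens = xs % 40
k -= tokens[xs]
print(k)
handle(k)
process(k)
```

3

Transformed code:
k = k + tokens
xs = xs * 8
tokens = tokens - tokens
tokens = xs % 40
k = k - tokens[xs]
print(k)
handle(k)
process(k)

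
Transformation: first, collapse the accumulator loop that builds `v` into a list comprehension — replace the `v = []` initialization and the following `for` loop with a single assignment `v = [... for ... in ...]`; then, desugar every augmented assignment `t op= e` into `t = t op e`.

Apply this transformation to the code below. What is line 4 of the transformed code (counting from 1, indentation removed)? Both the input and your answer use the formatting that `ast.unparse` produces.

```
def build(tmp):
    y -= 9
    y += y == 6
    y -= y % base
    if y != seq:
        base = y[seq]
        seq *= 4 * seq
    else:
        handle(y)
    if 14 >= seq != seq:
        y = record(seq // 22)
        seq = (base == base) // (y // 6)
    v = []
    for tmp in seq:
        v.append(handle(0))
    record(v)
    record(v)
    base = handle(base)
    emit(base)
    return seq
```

Transformed code:
def build(tmp):
    y = y - 9
    y = y + (y == 6)
    y = y - y % base
    if y != seq:
        base = y[seq]
        seq = seq * (4 * seq)
    else:
        handle(y)
    if 14 >= seq != seq:
        y = record(seq // 22)
        seq = (base == base) // (y // 6)
    v = [handle(0) for tmp in seq]
    record(v)
    record(v)
    base = handle(base)
    emit(base)
    return seq

y = y - y % base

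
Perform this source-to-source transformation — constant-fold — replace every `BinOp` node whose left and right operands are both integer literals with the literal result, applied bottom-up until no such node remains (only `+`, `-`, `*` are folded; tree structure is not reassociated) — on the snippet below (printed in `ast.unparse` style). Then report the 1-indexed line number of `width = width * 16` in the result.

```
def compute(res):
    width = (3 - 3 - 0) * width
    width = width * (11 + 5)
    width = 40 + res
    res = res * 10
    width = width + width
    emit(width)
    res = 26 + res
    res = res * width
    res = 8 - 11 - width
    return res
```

Transformed code:
def compute(res):
    width = 0 * width
    width = width * 16
    width = 40 + res
    res = res * 10
    width = width + width
    emit(width)
    res = 26 + res
    res = res * width
    res = -3 - width
    return res

3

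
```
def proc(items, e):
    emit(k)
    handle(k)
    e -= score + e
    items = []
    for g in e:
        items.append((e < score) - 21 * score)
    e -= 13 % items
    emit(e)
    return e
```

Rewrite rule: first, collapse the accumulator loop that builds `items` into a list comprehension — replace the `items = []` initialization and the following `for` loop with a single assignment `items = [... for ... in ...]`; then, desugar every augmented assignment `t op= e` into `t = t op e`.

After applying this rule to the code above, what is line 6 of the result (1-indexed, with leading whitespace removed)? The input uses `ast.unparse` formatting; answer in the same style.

Transformed code:
def proc(items, e):
    emit(k)
    handle(k)
    e = e - (score + e)
    items = [(e < score) - 21 * score for g in e]
    e = e - 13 % items
    emit(e)
    return e

e = e - 13 % items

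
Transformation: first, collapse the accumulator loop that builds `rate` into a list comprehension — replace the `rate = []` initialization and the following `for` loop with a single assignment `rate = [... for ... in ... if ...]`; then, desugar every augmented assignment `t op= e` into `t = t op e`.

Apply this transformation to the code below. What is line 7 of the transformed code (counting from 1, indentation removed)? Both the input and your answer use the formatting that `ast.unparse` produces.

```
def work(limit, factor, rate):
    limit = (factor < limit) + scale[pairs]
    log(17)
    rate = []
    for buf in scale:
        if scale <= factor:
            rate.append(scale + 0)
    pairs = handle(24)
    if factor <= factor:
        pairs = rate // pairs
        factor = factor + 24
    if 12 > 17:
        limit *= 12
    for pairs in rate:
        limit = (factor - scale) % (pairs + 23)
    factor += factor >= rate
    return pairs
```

pairs = rate // pairs

Transformed code:
def work(limit, factor, rate):
    limit = (factor < limit) + scale[pairs]
    log(17)
    rate = [scale + 0 for buf in scale if scale <= factor]
    pairs = handle(24)
    if factor <= factor:
        pairs = rate // pairs
        factor = factor + 24
    if 12 > 17:
        limit = limit * 12
    for pairs in rate:
        limit = (factor - scale) % (pairs + 23)
    factor = factor + (factor >= rate)
    return pairs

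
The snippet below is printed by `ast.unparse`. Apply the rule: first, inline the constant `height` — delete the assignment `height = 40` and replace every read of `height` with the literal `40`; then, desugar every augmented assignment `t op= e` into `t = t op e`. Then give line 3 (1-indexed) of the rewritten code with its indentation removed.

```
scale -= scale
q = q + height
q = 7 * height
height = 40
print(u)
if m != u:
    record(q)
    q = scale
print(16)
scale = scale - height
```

Transformed code:
scale = scale - scale
q = q + 40
q = 7 * 40
print(u)
if m != u:
    record(q)
    q = scale
print(16)
scale = scale - 40

q = 7 * 40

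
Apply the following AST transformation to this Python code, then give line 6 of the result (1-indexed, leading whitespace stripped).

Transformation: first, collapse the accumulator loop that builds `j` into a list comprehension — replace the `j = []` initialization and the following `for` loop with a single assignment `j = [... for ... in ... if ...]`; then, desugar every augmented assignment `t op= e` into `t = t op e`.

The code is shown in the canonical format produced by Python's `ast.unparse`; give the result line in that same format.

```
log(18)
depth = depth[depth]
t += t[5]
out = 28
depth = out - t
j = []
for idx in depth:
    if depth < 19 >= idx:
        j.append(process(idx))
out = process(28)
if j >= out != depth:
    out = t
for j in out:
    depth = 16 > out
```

j = [process(idx) for idx in depth if depth < 19 >= idx]

Transformed code:
log(18)
depth = depth[depth]
t = t + t[5]
out = 28
depth = out - t
j = [process(idx) for idx in depth if depth < 19 >= idx]
out = process(28)
if j >= out != depth:
    out = t
for j in out:
    depth = 16 > out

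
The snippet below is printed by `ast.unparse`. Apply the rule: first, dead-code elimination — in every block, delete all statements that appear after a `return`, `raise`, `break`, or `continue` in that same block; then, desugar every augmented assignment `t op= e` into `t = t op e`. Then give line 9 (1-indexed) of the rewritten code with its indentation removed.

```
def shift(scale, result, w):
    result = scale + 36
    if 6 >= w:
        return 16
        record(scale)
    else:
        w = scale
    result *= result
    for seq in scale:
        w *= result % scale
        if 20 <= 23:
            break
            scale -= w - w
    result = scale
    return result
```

Transformed code:
def shift(scale, result, w):
    result = scale + 36
    if 6 >= w:
        return 16
    else:
        w = scale
    result = result * result
    for seq in scale:
        w = w * (result % scale)
        if 20 <= 23:
            break
    result = scale
    return result

w = w * (result % scale)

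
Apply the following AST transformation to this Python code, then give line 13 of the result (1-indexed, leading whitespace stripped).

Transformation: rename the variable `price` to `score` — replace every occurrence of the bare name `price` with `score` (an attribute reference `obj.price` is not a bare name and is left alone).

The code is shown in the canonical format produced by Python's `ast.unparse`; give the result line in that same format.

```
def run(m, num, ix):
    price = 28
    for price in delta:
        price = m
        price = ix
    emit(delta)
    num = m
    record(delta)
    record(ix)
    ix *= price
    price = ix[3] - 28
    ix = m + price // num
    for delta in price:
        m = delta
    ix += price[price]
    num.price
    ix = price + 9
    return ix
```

Transformed code:
def run(m, num, ix):
    score = 28
    for score in delta:
        score = m
        score = ix
    emit(delta)
    num = m
    record(delta)
    record(ix)
    ix *= score
    score = ix[3] - 28
    ix = m + score // num
    for delta in score:
        m = delta
    ix += score[score]
    num.price
    ix = score + 9
    return ix

for delta in score:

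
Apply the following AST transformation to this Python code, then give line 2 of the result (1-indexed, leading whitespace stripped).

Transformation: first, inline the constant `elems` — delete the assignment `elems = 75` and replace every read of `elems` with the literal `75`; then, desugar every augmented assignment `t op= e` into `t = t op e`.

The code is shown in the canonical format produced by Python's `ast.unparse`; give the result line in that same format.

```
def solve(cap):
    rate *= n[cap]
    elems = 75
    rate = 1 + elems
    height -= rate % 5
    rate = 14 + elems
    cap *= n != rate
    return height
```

Transformed code:
def solve(cap):
    rate = rate * n[cap]
    rate = 1 + 75
    height = height - rate % 5
    rate = 14 + 75
    cap = cap * (n != rate)
    return height

rate = rate * n[cap]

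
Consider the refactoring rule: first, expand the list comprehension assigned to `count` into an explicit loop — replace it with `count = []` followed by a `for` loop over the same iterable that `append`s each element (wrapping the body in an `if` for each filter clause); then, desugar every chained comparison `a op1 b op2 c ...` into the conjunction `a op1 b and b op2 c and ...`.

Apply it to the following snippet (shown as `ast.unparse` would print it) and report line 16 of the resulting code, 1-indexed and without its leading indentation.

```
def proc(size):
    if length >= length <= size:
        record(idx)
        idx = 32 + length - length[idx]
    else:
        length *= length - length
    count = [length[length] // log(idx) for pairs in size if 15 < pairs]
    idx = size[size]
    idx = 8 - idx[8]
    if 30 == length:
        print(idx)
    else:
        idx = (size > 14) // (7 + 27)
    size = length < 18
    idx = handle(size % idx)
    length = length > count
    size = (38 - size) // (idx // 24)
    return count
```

idx = (size > 14) // (7 + 27)

Transformed code:
def proc(size):
    if length >= length and length <= size:
        record(idx)
        idx = 32 + length - length[idx]
    else:
        length *= length - length
    count = []
    for pairs in size:
        if 15 < pairs:
            count.append(length[length] // log(idx))
    idx = size[size]
    idx = 8 - idx[8]
    if 30 == length:
        print(idx)
    else:
        idx = (size > 14) // (7 + 27)
    size = length < 18
    idx = handle(size % idx)
    length = length > count
    size = (38 - size) // (idx // 24)
    return count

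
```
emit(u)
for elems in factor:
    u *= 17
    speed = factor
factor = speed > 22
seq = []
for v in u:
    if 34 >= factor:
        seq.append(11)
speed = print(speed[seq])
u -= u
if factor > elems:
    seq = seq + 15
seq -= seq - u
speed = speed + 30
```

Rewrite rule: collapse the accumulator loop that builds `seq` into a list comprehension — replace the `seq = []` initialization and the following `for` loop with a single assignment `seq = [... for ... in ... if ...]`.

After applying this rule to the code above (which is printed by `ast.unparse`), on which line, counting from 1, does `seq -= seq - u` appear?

Transformed code:
emit(u)
for elems in factor:
    u *= 17
    speed = factor
factor = speed > 22
seq = [11 for v in u if 34 >= factor]
speed = print(speed[seq])
u -= u
if factor > elems:
    seq = seq + 15
seq -= seq - u
speed = speed + 30

11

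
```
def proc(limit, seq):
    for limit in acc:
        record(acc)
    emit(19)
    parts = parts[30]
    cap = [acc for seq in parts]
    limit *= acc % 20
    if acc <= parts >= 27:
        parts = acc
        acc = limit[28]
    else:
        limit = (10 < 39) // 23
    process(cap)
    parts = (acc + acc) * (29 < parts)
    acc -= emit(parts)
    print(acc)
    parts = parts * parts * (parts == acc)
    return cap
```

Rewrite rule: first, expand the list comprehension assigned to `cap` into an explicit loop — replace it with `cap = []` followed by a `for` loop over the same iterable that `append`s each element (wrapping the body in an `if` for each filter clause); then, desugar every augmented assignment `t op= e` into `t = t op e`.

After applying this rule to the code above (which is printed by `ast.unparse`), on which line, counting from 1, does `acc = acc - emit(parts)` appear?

Transformed code:
def proc(limit, seq):
    for limit in acc:
        record(acc)
    emit(19)
    parts = parts[30]
    cap = []
    for seq in parts:
        cap.append(acc)
    limit = limit * (acc % 20)
    if acc <= parts >= 27:
        parts = acc
        acc = limit[28]
    else:
        limit = (10 < 39) // 23
    process(cap)
    parts = (acc + acc) * (29 < parts)
    acc = acc - emit(parts)
    print(acc)
    parts = parts * parts * (parts == acc)
    return cap

17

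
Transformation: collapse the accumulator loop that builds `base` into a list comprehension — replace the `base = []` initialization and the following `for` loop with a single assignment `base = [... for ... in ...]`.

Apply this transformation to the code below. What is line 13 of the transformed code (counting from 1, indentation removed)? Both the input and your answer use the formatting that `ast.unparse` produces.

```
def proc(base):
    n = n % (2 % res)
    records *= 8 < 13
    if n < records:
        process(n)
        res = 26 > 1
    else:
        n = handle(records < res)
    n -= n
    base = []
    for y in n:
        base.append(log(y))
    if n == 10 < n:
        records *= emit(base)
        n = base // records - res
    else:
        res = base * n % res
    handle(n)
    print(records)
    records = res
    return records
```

Transformed code:
def proc(base):
    n = n % (2 % res)
    records *= 8 < 13
    if n < records:
        process(n)
        res = 26 > 1
    else:
        n = handle(records < res)
    n -= n
    base = [log(y) for y in n]
    if n == 10 < n:
        records *= emit(base)
        n = base // records - res
    else:
        res = base * n % res
    handle(n)
    print(records)
    records = res
    return records

n = base // records - res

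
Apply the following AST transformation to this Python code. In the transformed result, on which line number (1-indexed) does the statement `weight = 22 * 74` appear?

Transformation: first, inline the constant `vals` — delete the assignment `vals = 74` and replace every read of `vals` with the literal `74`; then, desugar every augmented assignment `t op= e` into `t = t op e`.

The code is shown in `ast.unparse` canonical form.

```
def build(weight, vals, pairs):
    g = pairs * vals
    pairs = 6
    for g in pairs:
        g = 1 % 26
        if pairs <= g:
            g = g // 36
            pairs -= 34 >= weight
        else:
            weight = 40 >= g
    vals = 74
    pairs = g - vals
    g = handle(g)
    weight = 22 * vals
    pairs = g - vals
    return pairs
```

13

Transformed code:
def build(weight, vals, pairs):
    g = pairs * 74
    pairs = 6
    for g in pairs:
        g = 1 % 26
        if pairs <= g:
            g = g // 36
            pairs = pairs - (34 >= weight)
        else:
            weight = 40 >= g
    pairs = g - 74
    g = handle(g)
    weight = 22 * 74
    pairs = g - 74
    return pairs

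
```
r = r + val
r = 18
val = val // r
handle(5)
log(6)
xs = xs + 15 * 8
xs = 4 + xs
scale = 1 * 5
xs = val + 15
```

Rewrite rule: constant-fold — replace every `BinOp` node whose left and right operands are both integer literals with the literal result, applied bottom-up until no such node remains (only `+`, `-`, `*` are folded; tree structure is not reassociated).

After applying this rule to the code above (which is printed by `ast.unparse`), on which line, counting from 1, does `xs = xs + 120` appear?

Transformed code:
r = r + val
r = 18
val = val // r
handle(5)
log(6)
xs = xs + 120
xs = 4 + xs
scale = 5
xs = val + 15

6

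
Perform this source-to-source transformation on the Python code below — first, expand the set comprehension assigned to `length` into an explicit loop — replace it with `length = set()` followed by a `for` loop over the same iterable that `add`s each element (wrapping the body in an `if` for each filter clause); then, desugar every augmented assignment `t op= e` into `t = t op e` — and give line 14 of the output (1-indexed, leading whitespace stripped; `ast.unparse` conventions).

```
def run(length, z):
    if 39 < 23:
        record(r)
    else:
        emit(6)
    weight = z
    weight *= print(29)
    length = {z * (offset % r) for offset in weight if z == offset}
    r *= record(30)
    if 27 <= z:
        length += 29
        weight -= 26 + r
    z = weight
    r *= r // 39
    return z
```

Transformed code:
def run(length, z):
    if 39 < 23:
        record(r)
    else:
        emit(6)
    weight = z
    weight = weight * print(29)
    length = set()
    for offset in weight:
        if z == offset:
            length.add(z * (offset % r))
    r = r * record(30)
    if 27 <= z:
        length = length + 29
        weight = weight - (26 + r)
    z = weight
    r = r * (r // 39)
    return z

length = length + 29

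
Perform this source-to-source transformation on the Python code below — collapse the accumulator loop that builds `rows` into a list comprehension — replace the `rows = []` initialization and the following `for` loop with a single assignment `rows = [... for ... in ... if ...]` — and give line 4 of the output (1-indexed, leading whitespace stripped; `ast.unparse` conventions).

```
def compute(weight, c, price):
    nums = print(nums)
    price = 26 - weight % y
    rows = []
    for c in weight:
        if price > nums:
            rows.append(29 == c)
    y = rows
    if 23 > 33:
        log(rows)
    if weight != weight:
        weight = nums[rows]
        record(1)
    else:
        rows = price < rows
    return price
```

rows = [29 == c for c in weight if price > nums]

Transformed code:
def compute(weight, c, price):
    nums = print(nums)
    price = 26 - weight % y
    rows = [29 == c for c in weight if price > nums]
    y = rows
    if 23 > 33:
        log(rows)
    if weight != weight:
        weight = nums[rows]
        record(1)
    else:
        rows = price < rows
    return price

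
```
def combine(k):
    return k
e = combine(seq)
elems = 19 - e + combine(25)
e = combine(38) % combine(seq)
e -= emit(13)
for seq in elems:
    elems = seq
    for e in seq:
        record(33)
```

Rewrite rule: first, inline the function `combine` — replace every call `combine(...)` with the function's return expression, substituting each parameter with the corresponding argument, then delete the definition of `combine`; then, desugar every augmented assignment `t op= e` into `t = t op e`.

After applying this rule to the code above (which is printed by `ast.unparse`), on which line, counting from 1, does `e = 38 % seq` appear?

3

Transformed code:
e = seq
elems = 19 - e + 25
e = 38 % seq
e = e - emit(13)
for seq in elems:
    elems = seq
    for e in seq:
        record(33)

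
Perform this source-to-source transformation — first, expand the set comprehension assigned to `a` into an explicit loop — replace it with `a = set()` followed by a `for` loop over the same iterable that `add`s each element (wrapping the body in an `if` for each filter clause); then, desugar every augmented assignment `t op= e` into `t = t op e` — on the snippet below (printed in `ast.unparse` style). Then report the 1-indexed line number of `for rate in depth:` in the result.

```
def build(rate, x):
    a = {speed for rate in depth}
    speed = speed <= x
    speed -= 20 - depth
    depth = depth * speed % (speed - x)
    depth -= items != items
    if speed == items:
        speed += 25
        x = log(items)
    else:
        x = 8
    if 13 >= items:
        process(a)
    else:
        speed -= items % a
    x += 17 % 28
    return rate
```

Transformed code:
def build(rate, x):
    a = set()
    for rate in depth:
        a.add(speed)
    speed = speed <= x
    speed = speed - (20 - depth)
    depth = depth * speed % (speed - x)
    depth = depth - (items != items)
    if speed == items:
        speed = speed + 25
        x = log(items)
    else:
        x = 8
    if 13 >= items:
        process(a)
    else:
        speed = speed - items % a
    x = x + 17 % 28
    return rate

3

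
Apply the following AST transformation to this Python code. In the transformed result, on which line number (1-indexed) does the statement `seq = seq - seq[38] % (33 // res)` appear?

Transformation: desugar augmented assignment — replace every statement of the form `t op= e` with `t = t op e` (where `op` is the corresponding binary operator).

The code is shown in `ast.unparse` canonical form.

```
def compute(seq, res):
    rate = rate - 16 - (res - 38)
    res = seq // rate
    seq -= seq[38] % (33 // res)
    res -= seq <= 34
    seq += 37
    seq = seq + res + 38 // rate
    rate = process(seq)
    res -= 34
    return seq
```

4

Transformed code:
def compute(seq, res):
    rate = rate - 16 - (res - 38)
    res = seq // rate
    seq = seq - seq[38] % (33 // res)
    res = res - (seq <= 34)
    seq = seq + 37
    seq = seq + res + 38 // rate
    rate = process(seq)
    res = res - 34
    return seq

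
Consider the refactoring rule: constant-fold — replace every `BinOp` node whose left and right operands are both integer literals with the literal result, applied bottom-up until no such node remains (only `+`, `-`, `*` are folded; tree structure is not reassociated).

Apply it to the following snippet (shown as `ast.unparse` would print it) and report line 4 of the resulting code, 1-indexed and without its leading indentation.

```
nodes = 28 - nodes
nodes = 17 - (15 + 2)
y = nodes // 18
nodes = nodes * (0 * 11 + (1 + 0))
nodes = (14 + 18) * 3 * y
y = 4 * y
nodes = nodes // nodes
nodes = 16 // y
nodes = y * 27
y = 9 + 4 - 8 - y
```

nodes = nodes * 1

Transformed code:
nodes = 28 - nodes
nodes = 0
y = nodes // 18
nodes = nodes * 1
nodes = 96 * y
y = 4 * y
nodes = nodes // nodes
nodes = 16 // y
nodes = y * 27
y = 5 - y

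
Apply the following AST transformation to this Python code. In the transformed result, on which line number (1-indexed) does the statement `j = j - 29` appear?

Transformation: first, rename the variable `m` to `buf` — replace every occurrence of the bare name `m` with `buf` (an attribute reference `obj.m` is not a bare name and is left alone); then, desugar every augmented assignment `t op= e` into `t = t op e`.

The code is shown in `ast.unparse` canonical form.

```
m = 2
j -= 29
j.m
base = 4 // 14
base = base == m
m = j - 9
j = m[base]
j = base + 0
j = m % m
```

2

Transformed code:
buf = 2
j = j - 29
j.m
base = 4 // 14
base = base == buf
buf = j - 9
j = buf[base]
j = base + 0
j = buf % buf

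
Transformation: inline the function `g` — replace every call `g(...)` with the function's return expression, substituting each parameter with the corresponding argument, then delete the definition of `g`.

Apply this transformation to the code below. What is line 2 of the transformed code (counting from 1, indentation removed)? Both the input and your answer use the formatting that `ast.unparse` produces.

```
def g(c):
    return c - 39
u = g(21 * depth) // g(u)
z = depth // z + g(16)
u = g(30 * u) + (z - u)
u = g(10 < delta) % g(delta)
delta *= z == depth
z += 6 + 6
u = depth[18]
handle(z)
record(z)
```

z = depth // z + (16 - 39)

Transformed code:
u = (21 * depth - 39) // (u - 39)
z = depth // z + (16 - 39)
u = 30 * u - 39 + (z - u)
u = ((10 < delta) - 39) % (delta - 39)
delta *= z == depth
z += 6 + 6
u = depth[18]
handle(z)
record(z)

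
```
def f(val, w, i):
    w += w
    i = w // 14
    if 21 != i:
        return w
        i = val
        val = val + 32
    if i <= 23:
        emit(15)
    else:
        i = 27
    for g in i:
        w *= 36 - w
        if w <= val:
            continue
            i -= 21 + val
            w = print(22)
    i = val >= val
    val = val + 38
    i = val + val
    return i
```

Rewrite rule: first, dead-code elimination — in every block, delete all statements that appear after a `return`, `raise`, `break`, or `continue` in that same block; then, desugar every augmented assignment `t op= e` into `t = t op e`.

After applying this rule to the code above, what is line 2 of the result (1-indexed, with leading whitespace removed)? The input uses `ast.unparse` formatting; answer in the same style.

w = w + w

Transformed code:
def f(val, w, i):
    w = w + w
    i = w // 14
    if 21 != i:
        return w
    if i <= 23:
        emit(15)
    else:
        i = 27
    for g in i:
        w = w * (36 - w)
        if w <= val:
            continue
    i = val >= val
    val = val + 38
    i = val + val
    return i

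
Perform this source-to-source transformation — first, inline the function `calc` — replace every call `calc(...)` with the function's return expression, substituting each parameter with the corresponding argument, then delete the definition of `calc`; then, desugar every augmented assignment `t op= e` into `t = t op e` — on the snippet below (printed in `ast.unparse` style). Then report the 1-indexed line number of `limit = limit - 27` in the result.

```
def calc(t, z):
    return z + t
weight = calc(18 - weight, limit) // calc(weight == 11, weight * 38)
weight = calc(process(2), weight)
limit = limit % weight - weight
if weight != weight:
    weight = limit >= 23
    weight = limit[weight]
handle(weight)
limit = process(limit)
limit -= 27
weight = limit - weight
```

Transformed code:
weight = (limit + (18 - weight)) // (weight * 38 + (weight == 11))
weight = weight + process(2)
limit = limit % weight - weight
if weight != weight:
    weight = limit >= 23
    weight = limit[weight]
handle(weight)
limit = process(limit)
limit = limit - 27
weight = limit - weight

9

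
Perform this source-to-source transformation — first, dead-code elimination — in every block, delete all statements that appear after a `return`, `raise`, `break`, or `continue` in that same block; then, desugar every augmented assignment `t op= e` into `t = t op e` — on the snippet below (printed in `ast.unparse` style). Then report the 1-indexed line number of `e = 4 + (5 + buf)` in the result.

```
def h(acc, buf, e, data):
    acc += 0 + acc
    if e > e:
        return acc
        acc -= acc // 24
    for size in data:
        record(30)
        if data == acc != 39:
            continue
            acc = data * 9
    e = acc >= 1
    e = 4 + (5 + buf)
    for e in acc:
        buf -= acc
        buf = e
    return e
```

10

Transformed code:
def h(acc, buf, e, data):
    acc = acc + (0 + acc)
    if e > e:
        return acc
    for size in data:
        record(30)
        if data == acc != 39:
            continue
    e = acc >= 1
    e = 4 + (5 + buf)
    for e in acc:
        buf = buf - acc
        buf = e
    return e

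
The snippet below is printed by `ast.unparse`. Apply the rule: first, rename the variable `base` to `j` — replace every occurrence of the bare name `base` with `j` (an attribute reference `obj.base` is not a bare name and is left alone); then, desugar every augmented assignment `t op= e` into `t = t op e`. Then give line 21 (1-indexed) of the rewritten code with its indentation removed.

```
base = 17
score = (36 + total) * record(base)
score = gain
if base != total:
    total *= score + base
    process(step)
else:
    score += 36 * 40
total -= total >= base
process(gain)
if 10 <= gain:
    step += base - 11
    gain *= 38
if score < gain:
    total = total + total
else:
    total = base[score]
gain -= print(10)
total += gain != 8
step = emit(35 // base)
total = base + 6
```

total = j + 6

Transformed code:
j = 17
score = (36 + total) * record(j)
score = gain
if j != total:
    total = total * (score + j)
    process(step)
else:
    score = score + 36 * 40
total = total - (total >= j)
process(gain)
if 10 <= gain:
    step = step + (j - 11)
    gain = gain * 38
if score < gain:
    total = total + total
else:
    total = j[score]
gain = gain - print(10)
total = total + (gain != 8)
step = emit(35 // j)
total = j + 6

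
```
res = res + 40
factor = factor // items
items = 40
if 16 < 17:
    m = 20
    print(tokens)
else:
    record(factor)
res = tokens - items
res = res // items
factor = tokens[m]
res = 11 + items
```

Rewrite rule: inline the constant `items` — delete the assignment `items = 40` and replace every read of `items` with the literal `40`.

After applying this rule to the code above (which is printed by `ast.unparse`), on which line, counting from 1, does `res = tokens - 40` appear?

Transformed code:
res = res + 40
factor = factor // 40
if 16 < 17:
    m = 20
    print(tokens)
else:
    record(factor)
res = tokens - 40
res = res // 40
factor = tokens[m]
res = 11 + 40

8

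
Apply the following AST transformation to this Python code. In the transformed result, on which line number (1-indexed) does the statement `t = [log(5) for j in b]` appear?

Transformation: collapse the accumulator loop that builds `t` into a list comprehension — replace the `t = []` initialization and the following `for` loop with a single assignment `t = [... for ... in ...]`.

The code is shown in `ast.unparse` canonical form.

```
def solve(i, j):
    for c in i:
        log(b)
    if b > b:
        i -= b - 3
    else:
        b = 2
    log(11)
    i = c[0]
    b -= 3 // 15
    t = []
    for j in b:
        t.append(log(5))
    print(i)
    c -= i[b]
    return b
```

Transformed code:
def solve(i, j):
    for c in i:
        log(b)
    if b > b:
        i -= b - 3
    else:
        b = 2
    log(11)
    i = c[0]
    b -= 3 // 15
    t = [log(5) for j in b]
    print(i)
    c -= i[b]
    return b

11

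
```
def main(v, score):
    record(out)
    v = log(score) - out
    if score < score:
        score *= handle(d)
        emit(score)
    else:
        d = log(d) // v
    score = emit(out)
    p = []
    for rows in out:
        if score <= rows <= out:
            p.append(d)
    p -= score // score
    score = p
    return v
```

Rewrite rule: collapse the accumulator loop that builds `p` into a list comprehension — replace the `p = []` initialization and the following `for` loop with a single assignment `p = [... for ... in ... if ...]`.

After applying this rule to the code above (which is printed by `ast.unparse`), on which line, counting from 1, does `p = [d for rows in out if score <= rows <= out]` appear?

10

Transformed code:
def main(v, score):
    record(out)
    v = log(score) - out
    if score < score:
        score *= handle(d)
        emit(score)
    else:
        d = log(d) // v
    score = emit(out)
    p = [d for rows in out if score <= rows <= out]
    p -= score // score
    score = p
    return v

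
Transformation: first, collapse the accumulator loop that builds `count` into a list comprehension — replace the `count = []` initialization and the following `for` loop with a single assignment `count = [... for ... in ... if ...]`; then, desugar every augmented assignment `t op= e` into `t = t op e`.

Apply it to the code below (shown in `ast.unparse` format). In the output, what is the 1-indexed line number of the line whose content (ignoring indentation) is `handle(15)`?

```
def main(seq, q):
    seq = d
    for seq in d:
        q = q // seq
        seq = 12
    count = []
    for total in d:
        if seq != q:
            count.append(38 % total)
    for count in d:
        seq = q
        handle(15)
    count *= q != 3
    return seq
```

9

Transformed code:
def main(seq, q):
    seq = d
    for seq in d:
        q = q // seq
        seq = 12
    count = [38 % total for total in d if seq != q]
    for count in d:
        seq = q
        handle(15)
    count = count * (q != 3)
    return seq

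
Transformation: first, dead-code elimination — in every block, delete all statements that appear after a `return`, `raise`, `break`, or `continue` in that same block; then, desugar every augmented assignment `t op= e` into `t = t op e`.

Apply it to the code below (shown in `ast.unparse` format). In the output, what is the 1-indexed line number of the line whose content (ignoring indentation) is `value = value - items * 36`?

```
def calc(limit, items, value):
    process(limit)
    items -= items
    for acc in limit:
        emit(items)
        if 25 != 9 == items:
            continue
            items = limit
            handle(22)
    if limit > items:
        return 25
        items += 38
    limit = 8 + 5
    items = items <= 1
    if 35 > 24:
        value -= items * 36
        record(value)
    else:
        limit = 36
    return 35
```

13

Transformed code:
def calc(limit, items, value):
    process(limit)
    items = items - items
    for acc in limit:
        emit(items)
        if 25 != 9 == items:
            continue
    if limit > items:
        return 25
    limit = 8 + 5
    items = items <= 1
    if 35 > 24:
        value = value - items * 36
        record(value)
    else:
        limit = 36
    return 35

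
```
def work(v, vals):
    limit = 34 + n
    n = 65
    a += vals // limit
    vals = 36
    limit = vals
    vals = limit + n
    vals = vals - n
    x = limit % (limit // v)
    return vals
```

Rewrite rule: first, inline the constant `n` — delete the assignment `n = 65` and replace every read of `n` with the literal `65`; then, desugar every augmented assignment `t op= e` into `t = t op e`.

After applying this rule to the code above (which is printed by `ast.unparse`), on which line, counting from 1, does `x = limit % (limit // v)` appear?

Transformed code:
def work(v, vals):
    limit = 34 + 65
    a = a + vals // limit
    vals = 36
    limit = vals
    vals = limit + 65
    vals = vals - 65
    x = limit % (limit // v)
    return vals

8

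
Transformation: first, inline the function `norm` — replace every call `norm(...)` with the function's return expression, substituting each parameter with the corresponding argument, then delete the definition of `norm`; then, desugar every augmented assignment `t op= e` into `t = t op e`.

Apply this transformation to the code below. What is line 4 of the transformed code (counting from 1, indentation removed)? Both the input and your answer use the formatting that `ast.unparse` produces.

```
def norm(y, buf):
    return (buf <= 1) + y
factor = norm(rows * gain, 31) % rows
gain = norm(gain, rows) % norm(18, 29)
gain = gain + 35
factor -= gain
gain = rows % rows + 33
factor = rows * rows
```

Transformed code:
factor = ((31 <= 1) + rows * gain) % rows
gain = ((rows <= 1) + gain) % ((29 <= 1) + 18)
gain = gain + 35
factor = factor - gain
gain = rows % rows + 33
factor = rows * rows

factor = factor - gain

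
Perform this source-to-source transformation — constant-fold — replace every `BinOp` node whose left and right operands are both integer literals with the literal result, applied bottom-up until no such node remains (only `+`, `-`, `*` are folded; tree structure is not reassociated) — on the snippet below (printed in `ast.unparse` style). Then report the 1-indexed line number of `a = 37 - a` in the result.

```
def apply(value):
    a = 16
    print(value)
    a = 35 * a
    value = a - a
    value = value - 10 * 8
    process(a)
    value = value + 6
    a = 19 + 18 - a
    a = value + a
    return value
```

Transformed code:
def apply(value):
    a = 16
    print(value)
    a = 35 * a
    value = a - a
    value = value - 80
    process(a)
    value = value + 6
    a = 37 - a
    a = value + a
    return value

9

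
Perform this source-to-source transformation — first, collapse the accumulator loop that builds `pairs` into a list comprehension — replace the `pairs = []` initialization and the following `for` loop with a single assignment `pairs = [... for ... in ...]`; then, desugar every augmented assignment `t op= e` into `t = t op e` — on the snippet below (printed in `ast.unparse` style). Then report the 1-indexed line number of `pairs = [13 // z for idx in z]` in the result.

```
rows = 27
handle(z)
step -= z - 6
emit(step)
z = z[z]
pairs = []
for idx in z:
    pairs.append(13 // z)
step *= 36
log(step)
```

6

Transformed code:
rows = 27
handle(z)
step = step - (z - 6)
emit(step)
z = z[z]
pairs = [13 // z for idx in z]
step = step * 36
log(step)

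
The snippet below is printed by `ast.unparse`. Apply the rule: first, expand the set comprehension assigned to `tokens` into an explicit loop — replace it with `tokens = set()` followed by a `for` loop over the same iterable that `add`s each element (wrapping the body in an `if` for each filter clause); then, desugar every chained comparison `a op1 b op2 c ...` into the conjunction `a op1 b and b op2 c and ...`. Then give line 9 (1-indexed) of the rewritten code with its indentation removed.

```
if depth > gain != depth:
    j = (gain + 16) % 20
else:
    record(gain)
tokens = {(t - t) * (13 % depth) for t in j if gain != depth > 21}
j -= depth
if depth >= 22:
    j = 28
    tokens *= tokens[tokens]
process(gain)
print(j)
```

j -= depth

Transformed code:
if depth > gain and gain != depth:
    j = (gain + 16) % 20
else:
    record(gain)
tokens = set()
for t in j:
    if gain != depth and depth > 21:
        tokens.add((t - t) * (13 % depth))
j -= depth
if depth >= 22:
    j = 28
    tokens *= tokens[tokens]
process(gain)
print(j)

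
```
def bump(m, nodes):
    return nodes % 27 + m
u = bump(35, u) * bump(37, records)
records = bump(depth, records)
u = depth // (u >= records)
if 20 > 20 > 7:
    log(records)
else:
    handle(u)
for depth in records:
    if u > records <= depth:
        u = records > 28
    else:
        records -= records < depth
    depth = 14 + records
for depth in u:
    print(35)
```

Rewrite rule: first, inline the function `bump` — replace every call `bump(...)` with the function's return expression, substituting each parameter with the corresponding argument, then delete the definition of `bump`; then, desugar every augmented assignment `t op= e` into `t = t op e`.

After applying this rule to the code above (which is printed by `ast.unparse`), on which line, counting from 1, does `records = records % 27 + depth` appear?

Transformed code:
u = (u % 27 + 35) * (records % 27 + 37)
records = records % 27 + depth
u = depth // (u >= records)
if 20 > 20 > 7:
    log(records)
else:
    handle(u)
for depth in records:
    if u > records <= depth:
        u = records > 28
    else:
        records = records - (records < depth)
    depth = 14 + records
for depth in u:
    print(35)

2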